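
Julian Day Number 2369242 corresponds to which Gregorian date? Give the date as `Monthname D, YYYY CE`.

August 30, 1774 CE

Counting from JDN 2299161 = 15 Oct 1582 gives an offset of 70081 days.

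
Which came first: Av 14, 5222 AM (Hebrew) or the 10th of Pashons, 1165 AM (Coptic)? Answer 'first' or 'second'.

second

Converting both to JDN: 2255245 vs 2250430; the smaller is the second.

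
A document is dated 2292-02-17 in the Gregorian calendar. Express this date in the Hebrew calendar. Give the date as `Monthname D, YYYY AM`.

Shevat 28, 6052 AM

Both dates share Julian Day Number 2558243; in the Hebrew calendar that is 28 Shevat 6052 AM.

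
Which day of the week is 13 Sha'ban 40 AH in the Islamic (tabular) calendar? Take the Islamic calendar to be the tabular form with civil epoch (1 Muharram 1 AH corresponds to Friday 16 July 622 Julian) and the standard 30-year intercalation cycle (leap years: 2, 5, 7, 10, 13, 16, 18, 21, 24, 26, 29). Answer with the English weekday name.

This is JDN 1962479 (25 December 660 Gregorian).
1962479 ≡ 1 (mod 7); counting from Monday = 0 gives Tuesday.

Tuesday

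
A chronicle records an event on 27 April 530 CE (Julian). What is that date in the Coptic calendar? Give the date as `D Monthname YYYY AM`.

Both dates share Julian Day Number 1914757; in the Coptic calendar that is 2 Pashons 246 AM.

2 Pashons 246 AM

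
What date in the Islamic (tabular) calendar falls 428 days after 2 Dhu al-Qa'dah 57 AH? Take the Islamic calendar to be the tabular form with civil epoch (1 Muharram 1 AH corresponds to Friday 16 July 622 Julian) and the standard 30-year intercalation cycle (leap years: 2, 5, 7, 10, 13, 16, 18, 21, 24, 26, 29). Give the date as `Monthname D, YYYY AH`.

The starting date is JDN 1968581; 1968581 + 428 = 1969009.
JDN 1969009 corresponds to Muharram 17, 59 AH.

Muharram 17, 59 AH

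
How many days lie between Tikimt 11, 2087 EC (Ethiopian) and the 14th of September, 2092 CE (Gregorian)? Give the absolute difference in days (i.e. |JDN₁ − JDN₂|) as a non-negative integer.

767

First date → JDN 2486172; second date → JDN 2485405.
The interval is |2486172 − 2485405| = 767 days.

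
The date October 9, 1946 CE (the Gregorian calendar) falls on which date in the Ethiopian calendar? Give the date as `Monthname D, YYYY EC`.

Julian Day Number of the source date = 2432103.
Converting JDN 2432103 to the Ethiopian calendar gives 29 Meskerem 1939 EC.

Meskerem 29, 1939 EC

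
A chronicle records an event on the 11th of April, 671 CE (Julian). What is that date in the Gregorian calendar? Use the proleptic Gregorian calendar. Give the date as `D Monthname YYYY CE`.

14 April 671 CE

The Julian–Gregorian offset here is 3 days (Julian trailing).
11 April 671 Julian + 3 days → 14 April 671 Gregorian.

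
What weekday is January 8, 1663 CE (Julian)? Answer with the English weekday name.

This is JDN 2328476 (18 January 1663 Gregorian).
JDN 2328476 mod 7 = 3, and JDN 0 was a Monday, so this is a Thursday.

Thursday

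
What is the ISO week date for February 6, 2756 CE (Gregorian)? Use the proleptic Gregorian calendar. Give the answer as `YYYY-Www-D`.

The weekday is Monday (ISO weekday 1).
That Monday belongs to ISO week 6 of ISO year 2756.

2756-W06-1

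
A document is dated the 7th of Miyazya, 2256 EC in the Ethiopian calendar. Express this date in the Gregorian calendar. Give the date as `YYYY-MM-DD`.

2264-04-17

Both dates share Julian Day Number 2548076; in the Gregorian calendar that is 17 April 2264 CE.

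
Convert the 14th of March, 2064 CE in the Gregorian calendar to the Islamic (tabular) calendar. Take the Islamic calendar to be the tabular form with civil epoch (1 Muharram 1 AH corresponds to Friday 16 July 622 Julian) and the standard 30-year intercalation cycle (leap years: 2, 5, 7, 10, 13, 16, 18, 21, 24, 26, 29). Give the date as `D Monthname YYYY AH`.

Both dates share Julian Day Number 2474994; in the tabular Islamic calendar that is 26 Dhu al-Qa'dah 1486 AH.

26 Dhu al-Qa'dah 1486 AH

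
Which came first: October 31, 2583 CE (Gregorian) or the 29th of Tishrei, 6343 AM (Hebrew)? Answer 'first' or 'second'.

First date → JDN 2664785; second date → JDN 2664406.
JDN 2664406 < JDN 2664785, so the second date is earlier.

second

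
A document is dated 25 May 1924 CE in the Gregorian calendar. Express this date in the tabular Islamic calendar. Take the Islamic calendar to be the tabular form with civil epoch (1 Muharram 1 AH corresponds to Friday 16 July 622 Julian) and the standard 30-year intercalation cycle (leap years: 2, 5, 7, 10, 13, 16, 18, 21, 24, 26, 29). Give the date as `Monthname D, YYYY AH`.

Julian Day Number of the source date = 2423931.
Converting JDN 2423931 to the tabular Islamic calendar gives 20 Shawwal 1342 AH.

Shawwal 20, 1342 AH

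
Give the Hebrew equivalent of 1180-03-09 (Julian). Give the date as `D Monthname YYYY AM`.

10 Adar II 4940 AM

Julian Day Number of the source date = 2152121.
Converting JDN 2152121 to the Hebrew calendar gives 10 Adar II 4940 AM.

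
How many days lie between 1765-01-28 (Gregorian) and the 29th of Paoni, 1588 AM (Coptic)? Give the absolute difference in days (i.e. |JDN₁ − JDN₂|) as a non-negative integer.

JDN of the first date = 2365741.
JDN of the second date = 2404980.
|2404980 − 2365741| = 39239.

39239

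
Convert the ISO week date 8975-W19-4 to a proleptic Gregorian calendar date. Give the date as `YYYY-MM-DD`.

8975-05-11

ISO week 1 of 8975 is the week containing the first Thursday of 8975.
Week 19, day 4 (Thursday) lands on 8975-05-11.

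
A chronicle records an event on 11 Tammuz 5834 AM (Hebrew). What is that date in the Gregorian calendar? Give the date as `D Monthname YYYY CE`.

6 July 2074 CE

Both dates share Julian Day Number 2478760; in the Gregorian calendar that is 6 July 2074 CE.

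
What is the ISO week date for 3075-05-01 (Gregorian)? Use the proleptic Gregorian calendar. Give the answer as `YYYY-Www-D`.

The weekday is Saturday (ISO weekday 6).
That Saturday belongs to ISO week 17 of ISO year 3075.

3075-W17-6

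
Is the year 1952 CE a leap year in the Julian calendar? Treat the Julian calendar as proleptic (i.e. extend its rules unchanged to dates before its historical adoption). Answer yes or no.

yes

1952 mod 4 = 0, so it is a leap year in the Julian calendar.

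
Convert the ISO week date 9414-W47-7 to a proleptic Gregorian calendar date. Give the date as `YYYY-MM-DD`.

9414-11-27

ISO week 1 of 9414 is the week containing the first Thursday of 9414.
Week 47, day 7 (Sunday) lands on 9414-11-27.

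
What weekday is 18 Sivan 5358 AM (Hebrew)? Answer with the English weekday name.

Monday

In the Gregorian calendar this is 22 June 1598 (JDN 2304890).
JDN 2304890 mod 7 = 0, and JDN 0 was a Monday, so this is a Monday.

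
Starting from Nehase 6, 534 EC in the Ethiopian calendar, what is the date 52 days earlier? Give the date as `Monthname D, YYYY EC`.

Sene 14, 534 EC

JDN of Nehase 6, 534 EC = 1919234.
1919234 − 52 = 1919182.
JDN 1919182 in the Ethiopian calendar is Sene 14, 534 EC.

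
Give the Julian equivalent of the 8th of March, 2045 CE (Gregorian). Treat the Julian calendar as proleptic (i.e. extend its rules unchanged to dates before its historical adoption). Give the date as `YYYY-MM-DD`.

The Julian–Gregorian offset here is 13 days (Julian trailing).
8 March 2045 Gregorian − 13 days → 23 February 2045 Julian.

2045-02-23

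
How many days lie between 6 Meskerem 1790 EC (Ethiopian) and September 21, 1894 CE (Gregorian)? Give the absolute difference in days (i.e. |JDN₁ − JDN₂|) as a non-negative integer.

35435

First date → JDN 2377658; second date → JDN 2413093.
The interval is |2377658 − 2413093| = 35435 days.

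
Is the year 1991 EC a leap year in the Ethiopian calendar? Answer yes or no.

1991 mod 4 = 3; in the Ethiopian calendar a year is leap when year mod 4 = 3, so it is a leap year.

yes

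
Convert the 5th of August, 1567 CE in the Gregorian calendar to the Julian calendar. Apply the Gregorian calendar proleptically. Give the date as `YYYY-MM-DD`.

The Julian–Gregorian offset here is 10 days (Julian trailing).
5 August 1567 Gregorian − 10 days → 26 July 1567 Julian.

1567-07-26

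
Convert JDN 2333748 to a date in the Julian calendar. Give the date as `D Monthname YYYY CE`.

The Gregorian equivalent of JDN 2333748 is 25 June 1677.
In the Julian calendar that day is 15 June 1677 CE.

15 June 1677 CE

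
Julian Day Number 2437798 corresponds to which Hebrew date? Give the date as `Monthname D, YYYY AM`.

JDN 2437798 is 13 May 1962 in the Gregorian calendar.
In the Hebrew calendar that day is Iyar 9, 5722 AM.

Iyar 9, 5722 AM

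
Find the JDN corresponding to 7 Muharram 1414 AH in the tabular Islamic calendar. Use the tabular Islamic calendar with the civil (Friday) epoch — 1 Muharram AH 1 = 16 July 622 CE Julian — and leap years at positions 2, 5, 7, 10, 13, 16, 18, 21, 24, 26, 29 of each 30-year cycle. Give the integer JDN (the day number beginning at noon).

2449166

In the Gregorian calendar the same day is 27 June 1993.
JDN 2400001 is 17 November 1858 CE (Gregorian), MJD 0; the target day is +49165 days from there, so JDN = 2449166.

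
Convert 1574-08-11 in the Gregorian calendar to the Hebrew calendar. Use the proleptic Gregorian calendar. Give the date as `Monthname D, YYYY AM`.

Both dates share Julian Day Number 2296174; in the Hebrew calendar that is 14 Av 5334 AM.

Av 14, 5334 AM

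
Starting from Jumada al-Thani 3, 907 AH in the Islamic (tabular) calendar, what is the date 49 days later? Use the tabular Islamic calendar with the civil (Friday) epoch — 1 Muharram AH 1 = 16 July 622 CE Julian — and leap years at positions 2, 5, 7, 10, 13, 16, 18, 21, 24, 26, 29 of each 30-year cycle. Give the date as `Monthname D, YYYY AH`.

Rajab 23, 907 AH

JDN of Jumada al-Thani 3, 907 AH = 2269646.
2269646 + 49 = 2269695.
JDN 2269695 in the tabular Islamic calendar is Rajab 23, 907 AH.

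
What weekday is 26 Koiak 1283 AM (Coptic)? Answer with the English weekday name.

Sunday

In the proleptic Gregorian calendar this is 1 January 1567 (JDN 2293395).
JDN 2293395 mod 7 = 6, and JDN 0 was a Monday, so this is a Sunday.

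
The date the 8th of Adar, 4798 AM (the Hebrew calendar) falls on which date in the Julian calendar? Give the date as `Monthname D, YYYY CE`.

Julian Day Number of the source date = 2100233.
Converting JDN 2100233 to the Julian calendar gives 15 February 1038 CE.

February 15, 1038 CE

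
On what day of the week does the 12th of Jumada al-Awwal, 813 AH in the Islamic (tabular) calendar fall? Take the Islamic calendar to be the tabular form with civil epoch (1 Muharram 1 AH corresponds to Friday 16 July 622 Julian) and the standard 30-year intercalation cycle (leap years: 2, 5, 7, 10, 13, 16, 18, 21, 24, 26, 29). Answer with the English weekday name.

This is JDN 2236315 (21 September 1410 Gregorian).
Since JDN mod 7 = 4 (0 = Monday), the day is Friday.

Friday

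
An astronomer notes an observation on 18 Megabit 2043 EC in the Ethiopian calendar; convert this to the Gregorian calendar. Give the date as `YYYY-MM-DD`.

2051-03-27

Both dates share Julian Day Number 2470258; in the Gregorian calendar that is 27 March 2051 CE.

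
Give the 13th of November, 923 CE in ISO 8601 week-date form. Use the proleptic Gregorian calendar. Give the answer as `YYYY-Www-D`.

The weekday is Saturday (ISO weekday 6).
That Saturday belongs to ISO week 45 of ISO year 923.

0923-W45-6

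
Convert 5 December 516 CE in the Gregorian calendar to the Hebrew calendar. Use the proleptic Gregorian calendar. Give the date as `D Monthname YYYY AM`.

23 Kislev 4277 AM

Both dates share Julian Day Number 1909864; in the Hebrew calendar that is 23 Kislev 4277 AM.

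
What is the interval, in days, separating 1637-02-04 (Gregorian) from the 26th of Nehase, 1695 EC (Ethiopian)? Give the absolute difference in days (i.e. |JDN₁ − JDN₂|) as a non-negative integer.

24312

JDN of the first date = 2318997.
JDN of the second date = 2343309.
|2343309 − 2318997| = 24312.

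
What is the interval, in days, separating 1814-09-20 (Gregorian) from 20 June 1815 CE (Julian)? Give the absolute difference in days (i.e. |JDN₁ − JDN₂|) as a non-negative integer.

285

JDN of the first date = 2383872.
JDN of the second date = 2384157.
|2384157 − 2383872| = 285.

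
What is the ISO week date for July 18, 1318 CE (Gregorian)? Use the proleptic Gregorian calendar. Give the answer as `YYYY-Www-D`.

1318-W29-1

The weekday is Monday (ISO weekday 1).
That Monday belongs to ISO week 29 of ISO year 1318.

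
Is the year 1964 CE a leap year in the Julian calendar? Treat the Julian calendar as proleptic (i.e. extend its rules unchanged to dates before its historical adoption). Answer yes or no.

1964 mod 4 = 0, so it is a leap year in the Julian calendar.

yes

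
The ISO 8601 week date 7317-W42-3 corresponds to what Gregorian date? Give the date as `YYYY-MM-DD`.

ISO week 1 of 7317 is the week containing the first Thursday of 7317.
Week 42, day 3 (Wednesday) lands on 7317-10-20.

7317-10-20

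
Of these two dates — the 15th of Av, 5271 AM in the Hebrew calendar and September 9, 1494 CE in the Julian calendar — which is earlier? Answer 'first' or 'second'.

The two dates have Julian Day Numbers 2273171 and 2266993 respectively.
Since 2266993 < 2273171, the second date comes first.

second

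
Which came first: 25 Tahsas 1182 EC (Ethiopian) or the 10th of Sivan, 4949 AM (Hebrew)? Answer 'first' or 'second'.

second

The two dates have Julian Day Numbers 2155695 and 2155488 respectively.
Since 2155488 < 2155695, the second date comes first.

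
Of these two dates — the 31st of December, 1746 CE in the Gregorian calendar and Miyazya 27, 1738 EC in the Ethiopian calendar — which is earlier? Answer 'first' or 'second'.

second

First date → JDN 2359138; second date → JDN 2358896.
JDN 2358896 < JDN 2359138, so the second date is earlier.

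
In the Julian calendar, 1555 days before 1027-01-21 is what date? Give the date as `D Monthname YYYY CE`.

The starting date is JDN 2096190; 2096190 − 1555 = 2094635.
JDN 2094635 corresponds to 19 October 1022 CE.

19 October 1022 CE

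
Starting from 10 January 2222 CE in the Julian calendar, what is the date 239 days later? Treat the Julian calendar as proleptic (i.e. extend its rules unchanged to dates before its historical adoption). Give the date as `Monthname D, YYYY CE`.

September 6, 2222 CE

JDN of 10 January 2222 CE = 2532653.
2532653 + 239 = 2532892.
JDN 2532892 in the Julian calendar is September 6, 2222 CE.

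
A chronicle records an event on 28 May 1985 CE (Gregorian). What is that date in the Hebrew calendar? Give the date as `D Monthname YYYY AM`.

Both dates share Julian Day Number 2446214; in the Hebrew calendar that is 8 Sivan 5745 AM.

8 Sivan 5745 AM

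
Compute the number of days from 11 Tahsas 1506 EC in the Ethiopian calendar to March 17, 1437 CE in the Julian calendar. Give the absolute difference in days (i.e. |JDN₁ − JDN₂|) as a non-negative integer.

28024

First date → JDN 2274022; second date → JDN 2245998.
The interval is |2274022 − 2245998| = 28024 days.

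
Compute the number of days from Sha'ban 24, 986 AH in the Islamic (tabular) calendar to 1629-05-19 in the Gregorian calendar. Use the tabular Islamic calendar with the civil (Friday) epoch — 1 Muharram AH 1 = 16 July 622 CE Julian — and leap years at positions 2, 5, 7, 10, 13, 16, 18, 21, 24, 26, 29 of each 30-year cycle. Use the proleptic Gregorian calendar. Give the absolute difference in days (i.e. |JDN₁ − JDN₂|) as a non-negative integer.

18458

First date → JDN 2297721; second date → JDN 2316179.
The interval is |2297721 − 2316179| = 18458 days.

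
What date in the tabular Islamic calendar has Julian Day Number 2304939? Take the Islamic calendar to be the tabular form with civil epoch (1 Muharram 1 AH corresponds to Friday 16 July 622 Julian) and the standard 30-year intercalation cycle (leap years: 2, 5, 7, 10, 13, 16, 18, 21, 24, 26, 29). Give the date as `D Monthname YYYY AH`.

7 Muharram 1007 AH

The Gregorian equivalent of JDN 2304939 is 10 August 1598.
In the tabular Islamic calendar that day is 7 Muharram 1007 AH.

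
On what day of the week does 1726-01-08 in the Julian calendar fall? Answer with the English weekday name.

Saturday

This is JDN 2351487 (19 January 1726 Gregorian).
2351487 ≡ 5 (mod 7); counting from Monday = 0 gives Saturday.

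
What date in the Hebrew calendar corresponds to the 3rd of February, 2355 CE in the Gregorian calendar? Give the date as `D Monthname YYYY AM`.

Both dates share Julian Day Number 2581239; in the Hebrew calendar that is 20 Shevat 6115 AM.

20 Shevat 6115 AM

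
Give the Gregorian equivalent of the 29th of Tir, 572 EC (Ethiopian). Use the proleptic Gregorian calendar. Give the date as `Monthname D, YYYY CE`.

Both dates share Julian Day Number 1932927; in the Gregorian calendar that is 27 January 580 CE.

January 27, 580 CE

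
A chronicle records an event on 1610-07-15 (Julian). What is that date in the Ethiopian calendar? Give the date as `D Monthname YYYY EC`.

Both dates share Julian Day Number 2309306; in the Ethiopian calendar that is 21 Hamle 1602 EC.

21 Hamle 1602 EC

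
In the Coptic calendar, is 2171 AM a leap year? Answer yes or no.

yes

2171 mod 4 = 3; in the Coptic calendar a year is leap when year mod 4 = 3, so it is a leap year.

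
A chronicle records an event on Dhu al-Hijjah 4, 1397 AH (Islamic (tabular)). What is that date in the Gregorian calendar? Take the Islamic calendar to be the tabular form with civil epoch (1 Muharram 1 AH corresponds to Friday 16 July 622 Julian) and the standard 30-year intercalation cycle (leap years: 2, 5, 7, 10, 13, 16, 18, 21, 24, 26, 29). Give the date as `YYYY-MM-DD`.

Both dates share Julian Day Number 2443464; in the Gregorian calendar that is 16 November 1977 CE.

1977-11-16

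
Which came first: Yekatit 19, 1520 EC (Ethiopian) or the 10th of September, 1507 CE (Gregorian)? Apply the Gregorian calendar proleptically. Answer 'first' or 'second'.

The two dates have Julian Day Numbers 2279204 and 2271732 respectively.
Since 2271732 < 2279204, the second date comes first.

second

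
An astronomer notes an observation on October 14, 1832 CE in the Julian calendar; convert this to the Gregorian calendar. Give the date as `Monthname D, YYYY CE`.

October 26, 1832 CE

The Julian–Gregorian offset here is 12 days (Julian trailing).
14 October 1832 Julian + 12 days → 26 October 1832 Gregorian.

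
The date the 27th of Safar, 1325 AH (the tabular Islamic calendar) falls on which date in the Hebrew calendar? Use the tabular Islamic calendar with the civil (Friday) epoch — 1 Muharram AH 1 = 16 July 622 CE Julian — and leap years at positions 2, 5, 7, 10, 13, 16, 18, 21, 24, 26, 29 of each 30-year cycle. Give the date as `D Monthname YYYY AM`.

The source date corresponds to 11 April 1907 in the Gregorian calendar (JDN 2417677).
That day falls on 27 Nisan 5667 AM in the Hebrew calendar.

27 Nisan 5667 AM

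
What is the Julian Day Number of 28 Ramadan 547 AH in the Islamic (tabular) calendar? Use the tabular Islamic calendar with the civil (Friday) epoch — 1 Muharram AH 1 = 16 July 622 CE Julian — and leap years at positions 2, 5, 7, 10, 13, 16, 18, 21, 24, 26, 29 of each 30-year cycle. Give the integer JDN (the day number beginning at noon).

2142187

Equivalently 3 January 1153 (proleptic Gregorian).
JDN 2299161 is 15 October 1582 CE (Gregorian); the target day is −156974 days from there, so JDN = 2142187.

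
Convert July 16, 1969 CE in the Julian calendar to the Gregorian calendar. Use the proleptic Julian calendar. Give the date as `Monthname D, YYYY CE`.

July 29, 1969 CE

The Julian–Gregorian offset here is 13 days (Julian trailing).
16 July 1969 Julian + 13 days → 29 July 1969 Gregorian.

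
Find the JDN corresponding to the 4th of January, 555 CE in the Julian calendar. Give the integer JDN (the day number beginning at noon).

Equivalently 6 January 555 (proleptic Gregorian).
JDN 2451545 is 1 January 2000 CE (Gregorian); the target day is −527770 days from there, so JDN = 1923775.

1923775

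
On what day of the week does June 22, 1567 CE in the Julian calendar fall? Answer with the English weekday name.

Sunday

Equivalently 2 July 1567 Gregorian, JDN 2293577.
2293577 ≡ 6 (mod 7); counting from Monday = 0 gives Sunday.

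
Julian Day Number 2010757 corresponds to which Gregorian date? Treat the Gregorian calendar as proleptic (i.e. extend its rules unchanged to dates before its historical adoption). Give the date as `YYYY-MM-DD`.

0793-03-01

Counting from JDN 2299161 = 15 Oct 1582 gives an offset of -288404 days.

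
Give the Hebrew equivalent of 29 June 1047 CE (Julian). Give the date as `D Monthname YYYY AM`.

2 Tammuz 4807 AM

Both dates share Julian Day Number 2103654; in the Hebrew calendar that is 2 Tammuz 4807 AM.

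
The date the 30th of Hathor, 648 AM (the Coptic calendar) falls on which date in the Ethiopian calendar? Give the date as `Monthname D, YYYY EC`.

Both dates share Julian Day Number 2061436; in the Ethiopian calendar that is 30 Hidar 924 EC.

Hidar 30, 924 EC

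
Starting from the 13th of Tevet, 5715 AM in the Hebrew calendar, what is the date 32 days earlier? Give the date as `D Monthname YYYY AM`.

The starting date is JDN 2435115; 2435115 − 32 = 2435083.
JDN 2435083 corresponds to 11 Kislev 5715 AM.

11 Kislev 5715 AM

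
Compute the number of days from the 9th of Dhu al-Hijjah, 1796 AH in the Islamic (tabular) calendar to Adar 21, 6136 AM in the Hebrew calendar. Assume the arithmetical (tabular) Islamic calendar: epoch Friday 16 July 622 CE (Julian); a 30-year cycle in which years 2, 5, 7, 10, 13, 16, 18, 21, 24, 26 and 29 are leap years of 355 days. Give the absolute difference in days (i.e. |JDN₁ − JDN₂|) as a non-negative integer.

4088

First date → JDN 2584861; second date → JDN 2588949.
The interval is |2584861 − 2588949| = 4088 days.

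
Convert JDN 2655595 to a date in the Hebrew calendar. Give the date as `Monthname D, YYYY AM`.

The Gregorian equivalent of JDN 2655595 is 2 September 2558.
In the Hebrew calendar that day is Elul 18, 6318 AM.

Elul 18, 6318 AM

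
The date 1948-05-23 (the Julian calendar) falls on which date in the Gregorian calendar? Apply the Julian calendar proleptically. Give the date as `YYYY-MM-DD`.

1948-06-05

For dates in this range the Gregorian date is 13 days ahead of the Julian.
23 May 1948 Julian + 13 days → 5 June 1948 Gregorian.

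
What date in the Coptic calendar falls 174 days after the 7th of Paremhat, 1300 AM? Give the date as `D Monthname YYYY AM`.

1 Pi Kogi Enavot 1300 AM

Counting 174 days forward from JDN 2299676 reaches JDN 2299850, which is 1 Pi Kogi Enavot 1300 AM.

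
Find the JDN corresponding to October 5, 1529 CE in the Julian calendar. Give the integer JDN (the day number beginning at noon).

Equivalently 15 October 1529 (proleptic Gregorian).
JDN 2451545 is 1 January 2000 CE (Gregorian); the target day is −171742 days from there, so JDN = 2279803.

2279803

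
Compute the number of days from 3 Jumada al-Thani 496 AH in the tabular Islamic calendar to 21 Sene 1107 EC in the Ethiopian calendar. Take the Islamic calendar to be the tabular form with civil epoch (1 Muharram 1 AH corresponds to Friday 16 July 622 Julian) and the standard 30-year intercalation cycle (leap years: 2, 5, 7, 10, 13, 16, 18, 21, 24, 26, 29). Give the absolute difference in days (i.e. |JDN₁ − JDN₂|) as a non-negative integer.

JDN of the first date = 2124001.
JDN of the second date = 2128477.
|2128477 − 2124001| = 4476.

4476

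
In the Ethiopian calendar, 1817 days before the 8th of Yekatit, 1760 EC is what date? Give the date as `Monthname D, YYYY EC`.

Yekatit 18, 1755 EC

The starting date is JDN 2366853; 2366853 − 1817 = 2365036.
JDN 2365036 corresponds to Yekatit 18, 1755 EC.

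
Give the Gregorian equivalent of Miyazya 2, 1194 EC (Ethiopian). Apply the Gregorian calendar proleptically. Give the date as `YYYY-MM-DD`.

1202-04-04

Julian Day Number of the source date = 2160175.
Converting JDN 2160175 to the Gregorian calendar gives 4 April 1202 CE.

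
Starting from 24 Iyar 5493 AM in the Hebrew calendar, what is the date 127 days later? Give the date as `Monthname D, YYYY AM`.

The starting date is JDN 2354154; 2354154 + 127 = 2354281.
JDN 2354281 corresponds to Tishrei 4, 5494 AM.

Tishrei 4, 5494 AM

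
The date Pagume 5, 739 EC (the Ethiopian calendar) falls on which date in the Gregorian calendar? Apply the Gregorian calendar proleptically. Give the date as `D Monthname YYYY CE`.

Both dates share Julian Day Number 1994139; in the Gregorian calendar that is 1 September 747 CE.

1 September 747 CE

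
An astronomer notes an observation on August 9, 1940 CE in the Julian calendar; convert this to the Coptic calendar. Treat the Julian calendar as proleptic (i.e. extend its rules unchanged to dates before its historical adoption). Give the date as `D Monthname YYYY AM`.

16 Mesori 1656 AM

Julian Day Number of the source date = 2429864.
Converting JDN 2429864 to the Coptic calendar gives 16 Mesori 1656 AM.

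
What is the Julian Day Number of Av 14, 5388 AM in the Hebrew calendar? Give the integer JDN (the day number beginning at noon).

Equivalently 13 August 1628 (Gregorian).
JDN 2451545 is 1 January 2000 CE (Gregorian); the target day is −135645 days from there, so JDN = 2315900.

2315900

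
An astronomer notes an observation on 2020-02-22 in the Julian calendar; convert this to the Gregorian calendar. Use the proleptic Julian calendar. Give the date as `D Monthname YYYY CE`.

6 March 2020 CE

At this point the Julian calendar is 13 days behind the Gregorian.
22 February 2020 Julian + 13 days → 6 March 2020 Gregorian.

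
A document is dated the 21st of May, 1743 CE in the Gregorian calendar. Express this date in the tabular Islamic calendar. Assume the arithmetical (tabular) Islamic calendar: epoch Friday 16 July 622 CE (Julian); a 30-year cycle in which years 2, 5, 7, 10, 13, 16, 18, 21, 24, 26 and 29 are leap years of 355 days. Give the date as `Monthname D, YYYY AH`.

Rabi' al-Awwal 27, 1156 AH

Both dates share Julian Day Number 2357818; in the tabular Islamic calendar that is 27 Rabi' al-Awwal 1156 AH.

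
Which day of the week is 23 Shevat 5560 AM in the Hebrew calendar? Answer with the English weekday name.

Tuesday

Equivalently 18 February 1800 Gregorian, JDN 2378545.
JDN 2378545 mod 7 = 1, and JDN 0 was a Monday, so this is a Tuesday.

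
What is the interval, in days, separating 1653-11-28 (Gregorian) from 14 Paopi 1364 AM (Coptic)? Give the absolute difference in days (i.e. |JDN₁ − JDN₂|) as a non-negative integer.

JDN of the first date = 2325138.
JDN of the second date = 2322909.
|2322909 − 2325138| = 2229.

2229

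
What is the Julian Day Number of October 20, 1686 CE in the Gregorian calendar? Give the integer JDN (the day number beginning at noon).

JDN 2400001 is 17 November 1858 CE (Gregorian), MJD 0; the target day is −62849 days from there, so JDN = 2337152.

2337152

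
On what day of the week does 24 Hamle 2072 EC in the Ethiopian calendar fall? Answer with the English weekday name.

Wednesday

This is JDN 2480977 (31 July 2080 Gregorian).
Since JDN mod 7 = 2 (0 = Monday), the day is Wednesday.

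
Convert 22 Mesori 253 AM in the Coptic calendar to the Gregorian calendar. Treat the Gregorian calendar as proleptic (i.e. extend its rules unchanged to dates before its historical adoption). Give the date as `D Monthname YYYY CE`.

Julian Day Number of the source date = 1917424.
Converting JDN 1917424 to the Gregorian calendar gives 17 August 537 CE.

17 August 537 CE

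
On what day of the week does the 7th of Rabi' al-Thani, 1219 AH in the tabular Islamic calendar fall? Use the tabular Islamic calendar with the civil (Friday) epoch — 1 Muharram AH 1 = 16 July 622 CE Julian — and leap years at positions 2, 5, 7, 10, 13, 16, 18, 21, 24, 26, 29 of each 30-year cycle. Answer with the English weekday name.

Monday

In the Gregorian calendar this is 16 July 1804 (JDN 2380154).
2380154 ≡ 0 (mod 7); counting from Monday = 0 gives Monday.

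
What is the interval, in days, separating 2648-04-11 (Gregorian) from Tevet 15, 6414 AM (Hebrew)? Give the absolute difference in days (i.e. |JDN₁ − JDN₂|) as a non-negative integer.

First date → JDN 2688323; second date → JDN 2690410.
The interval is |2688323 − 2690410| = 2087 days.

2087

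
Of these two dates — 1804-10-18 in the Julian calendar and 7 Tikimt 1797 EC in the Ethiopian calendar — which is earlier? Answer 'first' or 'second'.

The two dates have Julian Day Numbers 2380260 and 2380246 respectively.
Since 2380246 < 2380260, the second date comes first.

second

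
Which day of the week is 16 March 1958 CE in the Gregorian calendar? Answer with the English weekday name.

2436279 ≡ 6 (mod 7); counting from Monday = 0 gives Sunday.

Sunday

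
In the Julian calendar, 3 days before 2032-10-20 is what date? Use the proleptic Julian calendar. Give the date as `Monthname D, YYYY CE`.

October 17, 2032 CE

The starting date is JDN 2463539; 2463539 − 3 = 2463536.
JDN 2463536 corresponds to October 17, 2032 CE.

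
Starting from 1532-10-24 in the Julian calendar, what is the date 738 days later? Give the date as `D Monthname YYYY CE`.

Counting 738 days forward from JDN 2280918 reaches JDN 2281656, which is 1 November 1534 CE.

1 November 1534 CE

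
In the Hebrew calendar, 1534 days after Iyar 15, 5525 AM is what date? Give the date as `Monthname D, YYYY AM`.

Counting 1534 days forward from JDN 2365839 reaches JDN 2367373, which is Tammuz 13, 5529 AM.

Tammuz 13, 5529 AM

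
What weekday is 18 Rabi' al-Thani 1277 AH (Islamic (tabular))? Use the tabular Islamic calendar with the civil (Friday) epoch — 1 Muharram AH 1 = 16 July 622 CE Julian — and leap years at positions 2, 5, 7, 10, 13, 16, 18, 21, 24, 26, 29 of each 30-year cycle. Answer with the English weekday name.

Saturday

In the Gregorian calendar this is 3 November 1860 (JDN 2400718).
JDN 2400718 mod 7 = 5, and JDN 0 was a Monday, so this is a Saturday.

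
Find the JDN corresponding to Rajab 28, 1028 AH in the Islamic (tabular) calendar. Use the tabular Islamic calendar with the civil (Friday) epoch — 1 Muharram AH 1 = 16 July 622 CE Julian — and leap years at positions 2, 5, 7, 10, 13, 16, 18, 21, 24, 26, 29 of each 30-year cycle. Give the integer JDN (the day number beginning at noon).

In the Gregorian calendar the same day is 11 July 1619.
JDN 2400001 is 17 November 1858 CE (Gregorian), MJD 0; the target day is −87422 days from there, so JDN = 2312579.

2312579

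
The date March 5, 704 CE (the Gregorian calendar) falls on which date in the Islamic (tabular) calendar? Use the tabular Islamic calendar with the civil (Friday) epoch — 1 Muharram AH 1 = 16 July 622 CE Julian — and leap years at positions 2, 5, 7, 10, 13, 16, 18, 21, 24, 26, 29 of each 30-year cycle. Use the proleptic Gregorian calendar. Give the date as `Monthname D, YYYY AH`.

Safar 18, 85 AH

Julian Day Number of the source date = 1978254.
Converting JDN 1978254 to the tabular Islamic calendar gives 18 Safar 85 AH.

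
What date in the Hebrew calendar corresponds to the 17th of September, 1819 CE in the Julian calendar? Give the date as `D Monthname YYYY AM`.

10 Tishrei 5580 AM

Julian Day Number of the source date = 2385707.
Converting JDN 2385707 to the Hebrew calendar gives 10 Tishrei 5580 AM.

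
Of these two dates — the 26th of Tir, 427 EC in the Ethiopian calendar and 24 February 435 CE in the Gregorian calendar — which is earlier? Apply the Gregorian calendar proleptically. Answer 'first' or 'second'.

first

The two dates have Julian Day Numbers 1879962 and 1879995 respectively.
Since 1879962 < 1879995, the first date comes first.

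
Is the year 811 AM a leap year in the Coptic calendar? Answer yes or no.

yes

811 mod 4 = 3; in the Coptic calendar a year is leap when year mod 4 = 3, so it is a leap year.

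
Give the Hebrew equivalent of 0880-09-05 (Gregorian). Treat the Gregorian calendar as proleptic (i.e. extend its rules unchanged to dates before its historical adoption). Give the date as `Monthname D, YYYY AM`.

Elul 23, 4640 AM

Both dates share Julian Day Number 2042722; in the Hebrew calendar that is 23 Elul 4640 AM.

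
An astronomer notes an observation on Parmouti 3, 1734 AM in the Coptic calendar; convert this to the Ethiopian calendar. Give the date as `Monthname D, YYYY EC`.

Both dates share Julian Day Number 2458220; in the Ethiopian calendar that is 3 Miyazya 2010 EC.

Miyazya 3, 2010 EC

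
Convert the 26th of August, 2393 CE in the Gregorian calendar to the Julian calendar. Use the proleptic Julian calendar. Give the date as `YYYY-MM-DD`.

At this point the Julian calendar is 16 days behind the Gregorian.
26 August 2393 Gregorian − 16 days → 10 August 2393 Julian.

2393-08-10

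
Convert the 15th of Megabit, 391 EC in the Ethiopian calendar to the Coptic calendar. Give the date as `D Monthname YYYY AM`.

The source date corresponds to 12 March 399 in the proleptic Gregorian calendar (JDN 1866862).
That day falls on 15 Paremhat 115 AM in the Coptic calendar.

15 Paremhat 115 AM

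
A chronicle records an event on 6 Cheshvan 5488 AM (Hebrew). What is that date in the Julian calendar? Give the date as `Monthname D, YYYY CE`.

October 10, 1727 CE

Both dates share Julian Day Number 2352127; in the Julian calendar that is 10 October 1727 CE.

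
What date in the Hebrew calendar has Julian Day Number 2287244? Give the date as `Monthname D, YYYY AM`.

JDN 2287244 is 28 February 1550 in the proleptic Gregorian calendar.
In the Hebrew calendar that day is Adar 2, 5310 AM.

Adar 2, 5310 AM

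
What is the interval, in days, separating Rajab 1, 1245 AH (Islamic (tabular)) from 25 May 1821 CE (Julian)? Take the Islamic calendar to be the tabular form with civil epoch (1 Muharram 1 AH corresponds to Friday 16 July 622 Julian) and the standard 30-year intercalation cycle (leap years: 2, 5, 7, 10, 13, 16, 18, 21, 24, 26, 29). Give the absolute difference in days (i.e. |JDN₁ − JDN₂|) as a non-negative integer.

JDN of the first date = 2389449.
JDN of the second date = 2386323.
|2386323 − 2389449| = 3126.

3126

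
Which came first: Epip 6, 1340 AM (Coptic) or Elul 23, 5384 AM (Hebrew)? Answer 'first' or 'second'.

First date → JDN 2314405; second date → JDN 2314464.
JDN 2314405 < JDN 2314464, so the first date is earlier.

first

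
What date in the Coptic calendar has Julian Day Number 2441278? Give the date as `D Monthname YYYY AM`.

12 Hathor 1688 AM

The Gregorian equivalent of JDN 2441278 is 22 November 1971.
In the Coptic calendar that day is 12 Hathor 1688 AM.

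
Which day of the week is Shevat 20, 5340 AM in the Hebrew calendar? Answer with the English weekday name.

In the proleptic Gregorian calendar this is 16 February 1580 (JDN 2298189).
Since JDN mod 7 = 5 (0 = Monday), the day is Saturday.

Saturday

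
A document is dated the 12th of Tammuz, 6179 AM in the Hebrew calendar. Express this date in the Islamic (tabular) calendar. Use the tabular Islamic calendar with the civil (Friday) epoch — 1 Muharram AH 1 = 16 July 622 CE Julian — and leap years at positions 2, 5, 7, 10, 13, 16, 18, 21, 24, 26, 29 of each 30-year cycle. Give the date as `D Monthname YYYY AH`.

The source date corresponds to 6 July 2419 in the Gregorian calendar (JDN 2604768).
That day falls on 12 Safar 1853 AH in the tabular Islamic calendar.

12 Safar 1853 AH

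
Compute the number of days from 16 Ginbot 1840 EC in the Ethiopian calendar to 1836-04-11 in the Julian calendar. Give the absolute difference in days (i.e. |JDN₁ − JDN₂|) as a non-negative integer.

JDN of the first date = 2396171.
JDN of the second date = 2391758.
|2391758 − 2396171| = 4413.

4413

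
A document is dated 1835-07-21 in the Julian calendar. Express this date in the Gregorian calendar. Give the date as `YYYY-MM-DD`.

At this point the Julian calendar is 12 days behind the Gregorian.
21 July 1835 Julian + 12 days → 2 August 1835 Gregorian.

1835-08-02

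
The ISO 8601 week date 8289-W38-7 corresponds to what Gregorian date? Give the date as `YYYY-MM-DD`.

8289-09-22

ISO week 1 of 8289 is the week containing the first Thursday of 8289.
Week 38, day 7 (Sunday) lands on 8289-09-22.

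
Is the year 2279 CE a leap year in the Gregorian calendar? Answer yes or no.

no

2279 is not divisible by 4, so it is a common year.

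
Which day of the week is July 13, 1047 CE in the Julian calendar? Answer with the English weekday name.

This is JDN 2103668 (19 July 1047 Gregorian).
JDN 2103668 mod 7 = 0, and JDN 0 was a Monday, so this is a Monday.

Monday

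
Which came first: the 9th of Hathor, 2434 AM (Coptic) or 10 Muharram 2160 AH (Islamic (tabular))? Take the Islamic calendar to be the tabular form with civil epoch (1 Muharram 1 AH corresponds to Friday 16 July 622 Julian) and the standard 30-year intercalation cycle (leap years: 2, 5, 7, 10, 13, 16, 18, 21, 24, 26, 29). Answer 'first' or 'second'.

The two dates have Julian Day Numbers 2713751 and 2713527 respectively.
Since 2713527 < 2713751, the second date comes first.

second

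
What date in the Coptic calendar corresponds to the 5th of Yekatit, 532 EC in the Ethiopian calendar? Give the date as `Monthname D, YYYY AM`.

The source date corresponds to 2 February 540 in the proleptic Gregorian calendar (JDN 1918323).
That day falls on 5 Meshir 256 AM in the Coptic calendar.

Meshir 5, 256 AM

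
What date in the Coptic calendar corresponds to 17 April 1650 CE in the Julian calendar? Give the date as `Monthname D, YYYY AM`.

Both dates share Julian Day Number 2323827; in the Coptic calendar that is 22 Parmouti 1366 AM.

Parmouti 22, 1366 AM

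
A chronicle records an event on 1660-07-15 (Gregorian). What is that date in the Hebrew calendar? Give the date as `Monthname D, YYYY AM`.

Julian Day Number of the source date = 2327559.
Converting JDN 2327559 to the Hebrew calendar gives 7 Av 5420 AM.

Av 7, 5420 AM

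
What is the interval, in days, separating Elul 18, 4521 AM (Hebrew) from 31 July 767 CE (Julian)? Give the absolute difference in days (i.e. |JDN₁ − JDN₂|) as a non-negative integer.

2167

JDN of the first date = 1999249.
JDN of the second date = 2001416.
|2001416 − 1999249| = 2167.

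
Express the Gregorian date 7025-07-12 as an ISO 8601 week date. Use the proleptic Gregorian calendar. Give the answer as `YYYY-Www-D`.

The weekday is Tuesday (ISO weekday 2).
That Tuesday belongs to ISO week 28 of ISO year 7025.

7025-W28-2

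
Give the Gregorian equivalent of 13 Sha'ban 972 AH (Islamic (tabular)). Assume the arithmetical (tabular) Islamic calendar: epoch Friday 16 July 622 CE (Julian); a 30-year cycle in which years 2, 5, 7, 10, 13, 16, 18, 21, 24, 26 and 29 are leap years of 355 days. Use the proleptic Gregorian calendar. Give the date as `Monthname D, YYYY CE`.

March 26, 1565 CE

Both dates share Julian Day Number 2292749; in the Gregorian calendar that is 26 March 1565 CE.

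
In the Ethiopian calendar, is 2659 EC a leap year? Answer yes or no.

yes

2659 mod 4 = 3; in the Ethiopian calendar a year is leap when year mod 4 = 3, so it is a leap year.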